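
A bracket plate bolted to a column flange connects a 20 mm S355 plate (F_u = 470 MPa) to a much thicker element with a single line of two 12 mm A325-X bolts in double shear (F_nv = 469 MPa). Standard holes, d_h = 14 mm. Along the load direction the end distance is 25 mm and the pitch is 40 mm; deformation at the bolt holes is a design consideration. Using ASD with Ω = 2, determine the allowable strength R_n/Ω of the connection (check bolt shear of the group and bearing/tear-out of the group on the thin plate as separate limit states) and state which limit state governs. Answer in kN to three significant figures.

Bolt shear: A_b = π·12²/4 = 113.1 mm²; R_n = 469 × 113.1 × 2 × 2 / 1000 = 212.2 kN → 212.2 / 2 = 106 kN.
Bearing (1.2 l_c t F_u ≤ 2.4 d t F_u): upper limit = 2.4·12·20·470 / 1000 = 270.7 kN.
  Edge l_c = 25 − 14/2 = 18 → r_n = 203 kN; interior l_c = 40 − 14 = 26 → r_n = 270.7 kN.
  R_n,bearing = 1·203 + 1·270.7 = 473.8 kN → 473.8 / 2 = 237 kN.
Bolt shear governs: 106 kN.

106 kN (bolt shear governs)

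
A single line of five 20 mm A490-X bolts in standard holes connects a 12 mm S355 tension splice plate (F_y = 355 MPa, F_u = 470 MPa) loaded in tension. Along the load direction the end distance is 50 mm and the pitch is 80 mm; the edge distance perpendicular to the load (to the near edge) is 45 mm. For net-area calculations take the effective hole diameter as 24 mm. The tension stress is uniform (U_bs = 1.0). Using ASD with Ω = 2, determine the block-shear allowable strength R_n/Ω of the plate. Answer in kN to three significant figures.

536 kN

Shear plane L_v = 50 + 4·80 = 370 mm; A_gv = 370 × 12 = 4440 mm².
A_nv = (370 − 4.5·24) × 12 = 3144 mm².
A_nt = (45 − 0.5·24) × 12 = 396 mm².
0.6 F_u A_nv = 886.6 kN; 0.6 F_y A_gv = 945.7 kN → shear rupture governs the shear term.
R_n = 886.6 + 1.0 × 470 × 396 / 1000 = 1073 kN.
Allowable strength R_n/Ω = 1073 / 2 = 536 kN.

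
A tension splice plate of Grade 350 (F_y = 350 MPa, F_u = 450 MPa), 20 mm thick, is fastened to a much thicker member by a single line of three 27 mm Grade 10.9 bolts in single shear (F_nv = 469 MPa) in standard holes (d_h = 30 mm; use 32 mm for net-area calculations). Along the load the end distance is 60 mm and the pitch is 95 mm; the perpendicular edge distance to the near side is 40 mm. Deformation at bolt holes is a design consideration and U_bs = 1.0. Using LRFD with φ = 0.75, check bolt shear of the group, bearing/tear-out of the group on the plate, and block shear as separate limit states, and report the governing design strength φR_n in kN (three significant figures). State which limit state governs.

Bolt shear: A_b = π·27²/4 = 572.6 mm²; R_n = 469 × 572.6 × 3 × 1 / 1000 = 805.6 kN → 0.75 × 805.6 = 604 kN.
Bearing: edge l_c = 45, r_n = 486 kN; interior l_c = 65, r_n = 583.2 kN; R_n = 486 + 2·583.2 = 1652 kN → 1240 kN.
Block shear: A_gv = 5000, A_nv = 3400, A_nt = 480 mm²; R_n = min(0.6F_uA_nv, 0.6F_yA_gv) + U_bs·F_u·A_nt = 1134 kN → 850 kN.
Bolt shear governs: 604 kN.

604 kN (bolt shear governs)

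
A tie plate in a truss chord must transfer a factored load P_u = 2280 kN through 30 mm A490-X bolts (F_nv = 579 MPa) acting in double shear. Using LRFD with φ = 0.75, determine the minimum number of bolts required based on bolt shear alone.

A_b = π·30²/4 = 706.9 mm².
Per-bolt design strength φR_n = 0.75 × 579 × 706.9 × 2 / 1000 = 613.9 kN.
n ≥ 2280 / 613.9 = 3.714 → use 4 bolts.

4 bolts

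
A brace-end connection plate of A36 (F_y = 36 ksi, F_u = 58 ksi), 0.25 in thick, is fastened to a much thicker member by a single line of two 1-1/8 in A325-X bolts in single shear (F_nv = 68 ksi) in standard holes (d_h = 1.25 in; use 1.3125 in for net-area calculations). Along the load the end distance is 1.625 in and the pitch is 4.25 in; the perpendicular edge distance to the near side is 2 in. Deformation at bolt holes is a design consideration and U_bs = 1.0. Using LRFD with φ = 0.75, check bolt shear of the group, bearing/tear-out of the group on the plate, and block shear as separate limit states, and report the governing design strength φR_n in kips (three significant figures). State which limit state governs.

Bolt shear: A_b = π·1.125²/4 = 0.994 in²; R_n = 68 × 0.994 × 2 × 1 = 135.2 kips → 0.75 × 135.2 = 101 kips.
Bearing: edge l_c = 1, r_n = 17.4 kips; interior l_c = 3, r_n = 39.15 kips; R_n = 17.4 + 1·39.15 = 56.55 kips → 42.4 kips.
Block shear: A_gv = 1.469, A_nv = 0.9766, A_nt = 0.3359 in²; R_n = min(0.6F_uA_nv, 0.6F_yA_gv) + U_bs·F_u·A_nt = 51.21 kips → 38.4 kips.
Block shear governs: 38.4 kips.

38.4 kips (block shear governs)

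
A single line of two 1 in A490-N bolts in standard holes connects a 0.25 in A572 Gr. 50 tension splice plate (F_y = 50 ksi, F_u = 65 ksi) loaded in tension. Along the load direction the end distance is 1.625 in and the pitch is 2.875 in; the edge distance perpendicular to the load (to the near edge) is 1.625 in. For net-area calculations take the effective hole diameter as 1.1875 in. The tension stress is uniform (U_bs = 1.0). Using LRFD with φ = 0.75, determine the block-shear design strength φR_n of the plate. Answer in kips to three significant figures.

32.4 kips

Shear plane L_v = 1.625 + 1·2.875 = 4.5 in; A_gv = 4.5 × 0.25 = 1.125 in².
A_nv = (4.5 − 1.5·1.1875) × 0.25 = 0.6797 in².
A_nt = (1.625 − 0.5·1.1875) × 0.25 = 0.2578 in².
0.6 F_u A_nv = 26.51 kips; 0.6 F_y A_gv = 33.75 kips → shear rupture governs the shear term.
R_n = 26.51 + 1.0 × 65 × 0.2578 = 43.27 kips.
Design strength φR_n = 0.75 × 43.27 = 32.4 kips.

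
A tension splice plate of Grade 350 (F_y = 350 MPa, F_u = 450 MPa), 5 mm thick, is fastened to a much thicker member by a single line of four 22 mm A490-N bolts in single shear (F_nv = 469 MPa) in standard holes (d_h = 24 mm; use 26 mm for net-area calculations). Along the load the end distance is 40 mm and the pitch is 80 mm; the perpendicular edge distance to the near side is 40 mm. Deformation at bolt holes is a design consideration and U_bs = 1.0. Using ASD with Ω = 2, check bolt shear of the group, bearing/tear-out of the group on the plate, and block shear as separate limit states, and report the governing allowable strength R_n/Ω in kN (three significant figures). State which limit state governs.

Bolt shear: A_b = π·22²/4 = 380.1 mm²; R_n = 469 × 380.1 × 4 × 1 / 1000 = 713.1 kN → 713.1 / 2 = 357 kN.
Bearing: edge l_c = 28, r_n = 75.6 kN; interior l_c = 56, r_n = 118.8 kN; R_n = 75.6 + 3·118.8 = 432 kN → 216 kN.
Block shear: A_gv = 1400, A_nv = 945, A_nt = 135 mm²; R_n = min(0.6F_uA_nv, 0.6F_yA_gv) + U_bs·F_u·A_nt = 315.9 kN → 158 kN.
Block shear governs: 158 kN.

158 kN (block shear governs)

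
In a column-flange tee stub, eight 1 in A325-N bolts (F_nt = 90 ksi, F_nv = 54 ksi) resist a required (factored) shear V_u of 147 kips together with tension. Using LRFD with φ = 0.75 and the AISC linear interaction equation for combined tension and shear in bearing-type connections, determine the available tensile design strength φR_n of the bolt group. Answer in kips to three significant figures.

306 kips

A_b = π·1²/4 = 0.7854 in²; f_rv = 147 / (8 × 0.7854) = 23.4 ksi.
F'_nt = 1.3 F_nt − (F_nt / φF_nv) f_rv = 1.3·90 − (90/(0.75·54))·23.4 = 65.01 ksi, capped at F_nt → F'_nt = 65.01 ksi.
R_n = F'_nt · A_b · n = 65.01 × 0.7854 × 8 = 408.5 kips.
Design strength φR_n = 0.75 × 408.5 = 306 kips.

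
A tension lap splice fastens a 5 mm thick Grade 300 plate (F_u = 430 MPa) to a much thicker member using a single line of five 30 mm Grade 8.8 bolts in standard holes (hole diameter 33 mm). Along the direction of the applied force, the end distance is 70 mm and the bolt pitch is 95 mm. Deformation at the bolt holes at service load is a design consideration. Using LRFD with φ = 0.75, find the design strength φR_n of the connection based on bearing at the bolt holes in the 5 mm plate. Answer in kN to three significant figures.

Per bolt r_n = 1.2 l_c t F_u ≤ 2.4 d t F_u; upper limit = 2.4 × 30 × 5 × 430 / 1000 = 154.8 kN.
Edge bolt: l_c = 70 − 33/2 = 53.5 mm → 1.2 × 53.5 × 5 × 430 / 1000 = 138 → r_n = 138 kN.
Interior bolts: l_c = 95 − 33 = 62 mm → 1.2 × 62 × 5 × 430 / 1000 = 160 → r_n = 154.8 kN.
R_n = 1 × 138 + 4 × 154.8 = 757.2 kN.
Design strength φR_n = 0.75 × 757.2 = 568 kN.

568 kN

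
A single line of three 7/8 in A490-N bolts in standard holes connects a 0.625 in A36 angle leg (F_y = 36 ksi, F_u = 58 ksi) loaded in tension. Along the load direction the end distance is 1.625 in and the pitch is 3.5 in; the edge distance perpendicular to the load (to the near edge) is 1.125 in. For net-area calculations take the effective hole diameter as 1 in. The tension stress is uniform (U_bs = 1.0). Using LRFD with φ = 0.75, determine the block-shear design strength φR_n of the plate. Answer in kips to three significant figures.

Shear plane L_v = 1.625 + 2·3.5 = 8.625 in; A_gv = 8.625 × 0.625 = 5.391 in².
A_nv = (8.625 − 2.5·1) × 0.625 = 3.828 in².
A_nt = (1.125 − 0.5·1) × 0.625 = 0.3906 in².
0.6 F_u A_nv = 133.2 kips; 0.6 F_y A_gv = 116.4 kips → shear yielding governs the shear term.
R_n = 116.4 + 1.0 × 58 × 0.3906 = 139.1 kips.
Design strength φR_n = 0.75 × 139.1 = 104 kips.

104 kips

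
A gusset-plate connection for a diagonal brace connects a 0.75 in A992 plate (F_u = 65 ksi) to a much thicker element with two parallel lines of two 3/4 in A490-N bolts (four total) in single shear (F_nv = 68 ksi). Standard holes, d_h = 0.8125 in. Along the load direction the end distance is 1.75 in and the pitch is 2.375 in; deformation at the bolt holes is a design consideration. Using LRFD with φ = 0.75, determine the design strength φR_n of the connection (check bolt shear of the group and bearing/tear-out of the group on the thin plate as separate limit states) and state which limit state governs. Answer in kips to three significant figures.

90.1 kips (bolt shear governs)

Bolt shear: A_b = π·0.75²/4 = 0.4418 in²; R_n = 68 × 0.4418 × 4 × 1 = 120.2 kips → 0.75 × 120.2 = 90.1 kips.
Bearing (1.2 l_c t F_u ≤ 2.4 d t F_u): upper limit = 2.4·0.75·0.75·65 = 87.75 kips.
  Edge l_c = 1.75 − 0.8125/2 = 1.344 → r_n = 78.61 kips; interior l_c = 2.375 − 0.8125 = 1.562 → r_n = 87.75 kips.
  R_n,bearing = 2·78.61 + 2·87.75 = 332.7 kips → 0.75 × 332.7 = 250 kips.
Bolt shear governs: 90.1 kips.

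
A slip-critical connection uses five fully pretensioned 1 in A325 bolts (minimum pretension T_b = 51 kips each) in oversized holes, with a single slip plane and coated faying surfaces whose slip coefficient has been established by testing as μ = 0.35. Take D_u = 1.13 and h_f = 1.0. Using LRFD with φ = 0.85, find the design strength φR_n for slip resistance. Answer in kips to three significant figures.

85.7 kips

R_n = μ · D_u · h_f · T_b · n_s · n_b = 0.35 × 1.13 × 1.0 × 51 × 1 × 5 = 100.9 kips.
Design strength φR_n = 0.85 × 100.9 = 85.7 kips.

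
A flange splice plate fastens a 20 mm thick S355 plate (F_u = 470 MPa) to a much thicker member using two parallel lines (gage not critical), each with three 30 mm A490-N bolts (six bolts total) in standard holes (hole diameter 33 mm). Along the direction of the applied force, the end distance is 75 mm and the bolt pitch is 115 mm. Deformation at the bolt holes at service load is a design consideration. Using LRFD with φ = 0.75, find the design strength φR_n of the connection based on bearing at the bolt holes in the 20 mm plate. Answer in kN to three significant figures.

Per bolt r_n = 1.2 l_c t F_u ≤ 2.4 d t F_u; upper limit = 2.4 × 30 × 20 × 470 / 1000 = 676.8 kN.
Edge bolt: l_c = 75 − 33/2 = 58.5 mm → 1.2 × 58.5 × 20 × 470 / 1000 = 659.9 → r_n = 659.9 kN.
Interior bolts: l_c = 115 − 33 = 82 mm → 1.2 × 82 × 20 × 470 / 1000 = 925 → r_n = 676.8 kN.
R_n = 2 × 659.9 + 4 × 676.8 = 4027 kN.
Design strength φR_n = 0.75 × 4027 = 3020 kN.

3020 kN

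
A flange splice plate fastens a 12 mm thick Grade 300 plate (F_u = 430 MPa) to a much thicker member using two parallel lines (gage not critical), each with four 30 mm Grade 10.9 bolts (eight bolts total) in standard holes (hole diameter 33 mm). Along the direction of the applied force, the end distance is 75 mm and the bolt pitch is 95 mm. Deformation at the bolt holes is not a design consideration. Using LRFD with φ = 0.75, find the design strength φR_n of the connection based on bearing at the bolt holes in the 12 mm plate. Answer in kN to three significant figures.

Per bolt r_n = 1.5 l_c t F_u ≤ 3.0 d t F_u; upper limit = 3.0 × 30 × 12 × 430 / 1000 = 464.4 kN.
Edge bolt: l_c = 75 − 33/2 = 58.5 mm → 1.5 × 58.5 × 12 × 430 / 1000 = 452.8 → r_n = 452.8 kN.
Interior bolts: l_c = 95 − 33 = 62 mm → 1.5 × 62 × 12 × 430 / 1000 = 479.9 → r_n = 464.4 kN.
R_n = 2 × 452.8 + 6 × 464.4 = 3692 kN.
Design strength φR_n = 0.75 × 3692 = 2770 kN.

2770 kN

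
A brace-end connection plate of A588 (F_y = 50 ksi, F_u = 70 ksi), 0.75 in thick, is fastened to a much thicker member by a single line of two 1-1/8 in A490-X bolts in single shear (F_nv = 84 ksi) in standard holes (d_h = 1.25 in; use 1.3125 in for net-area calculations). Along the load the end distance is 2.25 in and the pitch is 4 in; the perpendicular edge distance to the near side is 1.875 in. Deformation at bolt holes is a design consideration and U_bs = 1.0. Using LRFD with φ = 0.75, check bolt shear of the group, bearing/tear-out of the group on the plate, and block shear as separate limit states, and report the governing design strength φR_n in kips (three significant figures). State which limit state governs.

Bolt shear: A_b = π·1.125²/4 = 0.994 in²; R_n = 84 × 0.994 × 2 × 1 = 167 kips → 0.75 × 167 = 125 kips.
Bearing: edge l_c = 1.625, r_n = 102.4 kips; interior l_c = 2.75, r_n = 141.8 kips; R_n = 102.4 + 1·141.8 = 244.1 kips → 183 kips.
Block shear: A_gv = 4.688, A_nv = 3.211, A_nt = 0.9141 in²; R_n = min(0.6F_uA_nv, 0.6F_yA_gv) + U_bs·F_u·A_nt = 198.8 kips → 149 kips.
Bolt shear governs: 125 kips.

125 kips (bolt shear governs)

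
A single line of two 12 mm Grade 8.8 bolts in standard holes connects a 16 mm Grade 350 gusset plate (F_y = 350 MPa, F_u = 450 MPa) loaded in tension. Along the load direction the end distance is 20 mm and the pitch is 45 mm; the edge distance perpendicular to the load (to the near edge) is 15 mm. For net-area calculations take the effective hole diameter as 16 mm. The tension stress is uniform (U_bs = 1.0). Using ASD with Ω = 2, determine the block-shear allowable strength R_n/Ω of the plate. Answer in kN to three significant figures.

114 kN

Shear plane L_v = 20 + 1·45 = 65 mm; A_gv = 65 × 16 = 1040 mm².
A_nv = (65 − 1.5·16) × 16 = 656 mm².
A_nt = (15 − 0.5·16) × 16 = 112 mm².
0.6 F_u A_nv = 177.1 kN; 0.6 F_y A_gv = 218.4 kN → shear rupture governs the shear term.
R_n = 177.1 + 1.0 × 450 × 112 / 1000 = 227.5 kN.
Allowable strength R_n/Ω = 227.5 / 2 = 114 kN.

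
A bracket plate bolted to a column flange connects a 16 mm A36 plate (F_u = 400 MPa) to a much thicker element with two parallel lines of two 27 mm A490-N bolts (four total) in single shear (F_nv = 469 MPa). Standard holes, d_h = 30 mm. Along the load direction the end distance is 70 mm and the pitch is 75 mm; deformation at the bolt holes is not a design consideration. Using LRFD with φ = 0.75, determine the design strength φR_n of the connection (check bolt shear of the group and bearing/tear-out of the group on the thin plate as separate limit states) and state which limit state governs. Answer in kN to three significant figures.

806 kN (bolt shear governs)

Bolt shear: A_b = π·27²/4 = 572.6 mm²; R_n = 469 × 572.6 × 4 × 1 / 1000 = 1074 kN → 0.75 × 1074 = 806 kN.
Bearing (1.5 l_c t F_u ≤ 3.0 d t F_u): upper limit = 3.0·27·16·400 / 1000 = 518.4 kN.
  Edge l_c = 70 − 30/2 = 55 → r_n = 518.4 kN; interior l_c = 75 − 30 = 45 → r_n = 432 kN.
  R_n,bearing = 2·518.4 + 2·432 = 1901 kN → 0.75 × 1901 = 1430 kN.
Bolt shear governs: 806 kN.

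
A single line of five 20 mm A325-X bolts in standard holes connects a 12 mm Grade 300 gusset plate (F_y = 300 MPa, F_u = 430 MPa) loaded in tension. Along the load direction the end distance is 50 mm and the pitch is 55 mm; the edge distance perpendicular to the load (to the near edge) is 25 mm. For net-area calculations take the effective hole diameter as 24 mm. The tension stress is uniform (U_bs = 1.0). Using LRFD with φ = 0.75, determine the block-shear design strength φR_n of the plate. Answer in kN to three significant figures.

Shear plane L_v = 50 + 4·55 = 270 mm; A_gv = 270 × 12 = 3240 mm².
A_nv = (270 − 4.5·24) × 12 = 1944 mm².
A_nt = (25 − 0.5·24) × 12 = 156 mm².
0.6 F_u A_nv = 501.6 kN; 0.6 F_y A_gv = 583.2 kN → shear rupture governs the shear term.
R_n = 501.6 + 1.0 × 430 × 156 / 1000 = 568.6 kN.
Design strength φR_n = 0.75 × 568.6 = 426 kN.

426 kN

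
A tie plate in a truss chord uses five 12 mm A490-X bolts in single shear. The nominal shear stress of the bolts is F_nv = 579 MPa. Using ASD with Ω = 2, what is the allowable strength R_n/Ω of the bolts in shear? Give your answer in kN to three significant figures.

A_b = π × 12² / 4 = 113.1 mm².
R_n = F_nv · A_b · n · n_s = 579 × 113.1 × 5 × 1 / 1000 = 327.4 kN.
Allowable strength R_n/Ω = 327.4 / 2 = 164 kN.

164 kN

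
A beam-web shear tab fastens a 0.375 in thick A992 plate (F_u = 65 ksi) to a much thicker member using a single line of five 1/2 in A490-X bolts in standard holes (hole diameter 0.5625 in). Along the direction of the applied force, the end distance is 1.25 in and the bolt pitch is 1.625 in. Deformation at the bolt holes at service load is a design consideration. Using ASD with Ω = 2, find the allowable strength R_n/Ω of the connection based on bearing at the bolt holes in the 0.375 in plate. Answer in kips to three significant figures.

72.7 kips

Per bolt r_n = 1.2 l_c t F_u ≤ 2.4 d t F_u; upper limit = 2.4 × 0.5 × 0.375 × 65 = 29.25 kips.
Edge bolt: l_c = 1.25 − 0.5625/2 = 0.9688 in → 1.2 × 0.9688 × 0.375 × 65 = 28.34 → r_n = 28.34 kips.
Interior bolts: l_c = 1.625 − 0.5625 = 1.062 in → 1.2 × 1.062 × 0.375 × 65 = 31.08 → r_n = 29.25 kips.
R_n = 1 × 28.34 + 4 × 29.25 = 145.3 kips.
Allowable strength R_n/Ω = 145.3 / 2 = 72.7 kips.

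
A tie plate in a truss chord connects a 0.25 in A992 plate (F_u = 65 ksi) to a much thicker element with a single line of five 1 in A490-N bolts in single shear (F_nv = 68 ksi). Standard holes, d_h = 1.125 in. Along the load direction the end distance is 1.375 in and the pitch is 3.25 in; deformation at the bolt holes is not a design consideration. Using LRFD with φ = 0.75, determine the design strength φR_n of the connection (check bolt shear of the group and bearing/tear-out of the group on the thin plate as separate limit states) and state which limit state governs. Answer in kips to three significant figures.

161 kips (bearing governs)

Bolt shear: A_b = π·1²/4 = 0.7854 in²; R_n = 68 × 0.7854 × 5 × 1 = 267 kips → 0.75 × 267 = 200 kips.
Bearing (1.5 l_c t F_u ≤ 3.0 d t F_u): upper limit = 3.0·1·0.25·65 = 48.75 kips.
  Edge l_c = 1.375 − 1.125/2 = 0.8125 → r_n = 19.8 kips; interior l_c = 3.25 − 1.125 = 2.125 → r_n = 48.75 kips.
  R_n,bearing = 1·19.8 + 4·48.75 = 214.8 kips → 0.75 × 214.8 = 161 kips.
Bearing governs: 161 kips.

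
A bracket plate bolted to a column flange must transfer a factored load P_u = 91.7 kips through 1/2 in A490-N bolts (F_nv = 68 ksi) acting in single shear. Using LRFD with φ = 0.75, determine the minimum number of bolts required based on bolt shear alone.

A_b = π·0.5²/4 = 0.1963 in².
Per-bolt design strength φR_n = 0.75 × 68 × 0.1963 × 1 = 10.01 kips.
n ≥ 91.7 / 10.01 = 9.157 → use 10 bolts.

10 bolts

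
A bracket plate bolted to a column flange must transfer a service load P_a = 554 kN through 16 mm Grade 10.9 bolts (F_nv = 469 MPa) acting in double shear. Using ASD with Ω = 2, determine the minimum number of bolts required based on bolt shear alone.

6 bolts

A_b = π·16²/4 = 201.1 mm².
Per-bolt allowable strength R_n/Ω = 469 × 201.1 × 2 / 1000 / 2 = 94.3 kN.
n ≥ 554 / 94.3 = 5.875 → use 6 bolts.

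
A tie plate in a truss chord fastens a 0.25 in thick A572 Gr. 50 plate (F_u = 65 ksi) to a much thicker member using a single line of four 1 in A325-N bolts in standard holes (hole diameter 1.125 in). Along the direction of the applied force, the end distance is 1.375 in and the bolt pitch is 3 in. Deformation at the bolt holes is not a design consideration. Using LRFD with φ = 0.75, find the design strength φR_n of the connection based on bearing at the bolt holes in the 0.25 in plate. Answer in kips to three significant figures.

118 kips

Per bolt r_n = 1.5 l_c t F_u ≤ 3.0 d t F_u; upper limit = 3.0 × 1 × 0.25 × 65 = 48.75 kips.
Edge bolt: l_c = 1.375 − 1.125/2 = 0.8125 in → 1.5 × 0.8125 × 0.25 × 65 = 19.8 → r_n = 19.8 kips.
Interior bolts: l_c = 3 − 1.125 = 1.875 in → 1.5 × 1.875 × 0.25 × 65 = 45.7 → r_n = 45.7 kips.
R_n = 1 × 19.8 + 3 × 45.7 = 156.9 kips.
Design strength φR_n = 0.75 × 156.9 = 118 kips.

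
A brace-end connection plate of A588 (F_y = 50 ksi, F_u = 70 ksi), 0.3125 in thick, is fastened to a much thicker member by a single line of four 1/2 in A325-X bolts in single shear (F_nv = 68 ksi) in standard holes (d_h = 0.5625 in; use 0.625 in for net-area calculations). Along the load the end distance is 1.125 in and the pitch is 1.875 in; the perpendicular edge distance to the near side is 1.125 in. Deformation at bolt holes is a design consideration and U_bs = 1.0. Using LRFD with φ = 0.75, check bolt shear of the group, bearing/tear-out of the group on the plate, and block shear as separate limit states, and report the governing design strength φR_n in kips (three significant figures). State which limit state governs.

40.1 kips (bolt shear governs)

Bolt shear: A_b = π·0.5²/4 = 0.1963 in²; R_n = 68 × 0.1963 × 4 × 1 = 53.41 kips → 0.75 × 53.41 = 40.1 kips.
Bearing: edge l_c = 0.8438, r_n = 22.15 kips; interior l_c = 1.312, r_n = 26.25 kips; R_n = 22.15 + 3·26.25 = 100.9 kips → 75.7 kips.
Block shear: A_gv = 2.109, A_nv = 1.426, A_nt = 0.2539 in²; R_n = min(0.6F_uA_nv, 0.6F_yA_gv) + U_bs·F_u·A_nt = 77.66 kips → 58.2 kips.
Bolt shear governs: 40.1 kips.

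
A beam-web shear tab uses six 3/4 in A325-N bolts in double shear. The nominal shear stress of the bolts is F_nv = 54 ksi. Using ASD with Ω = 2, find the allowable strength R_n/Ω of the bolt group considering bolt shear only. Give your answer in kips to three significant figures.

143 kips

A_b = π × 0.75² / 4 = 0.4418 in².
R_n = F_nv · A_b · n · n_s = 54 × 0.4418 × 6 × 2 = 286.3 kips.
Allowable strength R_n/Ω = 286.3 / 2 = 143 kips.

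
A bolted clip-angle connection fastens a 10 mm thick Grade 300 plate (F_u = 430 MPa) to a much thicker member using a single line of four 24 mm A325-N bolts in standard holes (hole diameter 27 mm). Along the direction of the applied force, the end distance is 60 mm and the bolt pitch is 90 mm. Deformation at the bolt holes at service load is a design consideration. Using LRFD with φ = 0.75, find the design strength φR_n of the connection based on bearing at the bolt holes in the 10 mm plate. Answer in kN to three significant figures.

737 kN

Per bolt r_n = 1.2 l_c t F_u ≤ 2.4 d t F_u; upper limit = 2.4 × 24 × 10 × 430 / 1000 = 247.7 kN.
Edge bolt: l_c = 60 − 27/2 = 46.5 mm → 1.2 × 46.5 × 10 × 430 / 1000 = 239.9 → r_n = 239.9 kN.
Interior bolts: l_c = 90 − 27 = 63 mm → 1.2 × 63 × 10 × 430 / 1000 = 325.1 → r_n = 247.7 kN.
R_n = 1 × 239.9 + 3 × 247.7 = 983 kN.
Design strength φR_n = 0.75 × 983 = 737 kN.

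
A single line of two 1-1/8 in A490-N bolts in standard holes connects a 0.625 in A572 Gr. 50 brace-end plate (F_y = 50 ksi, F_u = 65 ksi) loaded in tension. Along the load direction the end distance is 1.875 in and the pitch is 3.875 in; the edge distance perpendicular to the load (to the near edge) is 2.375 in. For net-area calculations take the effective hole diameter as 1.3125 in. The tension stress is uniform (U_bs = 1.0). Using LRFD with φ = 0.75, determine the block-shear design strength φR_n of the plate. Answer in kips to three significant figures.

121 kips

Shear plane L_v = 1.875 + 1·3.875 = 5.75 in; A_gv = 5.75 × 0.625 = 3.594 in².
A_nv = (5.75 − 1.5·1.3125) × 0.625 = 2.363 in².
A_nt = (2.375 − 0.5·1.3125) × 0.625 = 1.074 in².
0.6 F_u A_nv = 92.17 kips; 0.6 F_y A_gv = 107.8 kips → shear rupture governs the shear term.
R_n = 92.17 + 1.0 × 65 × 1.074 = 162 kips.
Design strength φR_n = 0.75 × 162 = 121 kips.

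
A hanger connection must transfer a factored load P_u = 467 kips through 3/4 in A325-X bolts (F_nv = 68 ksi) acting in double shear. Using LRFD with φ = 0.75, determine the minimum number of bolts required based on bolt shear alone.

A_b = π·0.75²/4 = 0.4418 in².
Per-bolt design strength φR_n = 0.75 × 68 × 0.4418 × 2 = 45.06 kips.
n ≥ 467 / 45.06 = 10.36 → use 11 bolts.

11 bolts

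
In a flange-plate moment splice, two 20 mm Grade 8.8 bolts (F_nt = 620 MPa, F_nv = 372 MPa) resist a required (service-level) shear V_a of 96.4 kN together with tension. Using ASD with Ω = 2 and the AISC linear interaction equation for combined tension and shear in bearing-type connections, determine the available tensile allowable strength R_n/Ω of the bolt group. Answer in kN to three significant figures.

92.5 kN

A_b = π·20²/4 = 314.2 mm²; f_rv = 96.4 × 1000 / (2 × 314.2) = 153.4 MPa.
F'_nt = 1.3 F_nt − (Ω F_nt / F_nv) f_rv = 1.3·620 − (2·620/372)·153.4 = 294.6 MPa, capped at F_nt → F'_nt = 294.6 MPa.
R_n = F'_nt · A_b · n = 294.6 × 314.2 × 2 / 1000 = 185.1 kN.
Allowable strength R_n/Ω = 185.1 / 2 = 92.5 kN.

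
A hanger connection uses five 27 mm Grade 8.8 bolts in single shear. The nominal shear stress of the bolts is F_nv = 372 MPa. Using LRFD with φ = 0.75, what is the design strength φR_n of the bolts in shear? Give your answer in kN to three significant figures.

A_b = π × 27² / 4 = 572.6 mm².
R_n = F_nv · A_b · n · n_s = 372 × 572.6 × 5 × 1 / 1000 = 1065 kN.
Design strength φR_n = 0.75 × 1065 = 799 kN.

799 kN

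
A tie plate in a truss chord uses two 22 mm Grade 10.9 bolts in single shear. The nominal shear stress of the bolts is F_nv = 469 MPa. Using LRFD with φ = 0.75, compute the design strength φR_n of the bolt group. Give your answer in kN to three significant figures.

A_b = π × 22² / 4 = 380.1 mm².
R_n = F_nv · A_b · n · n_s = 469 × 380.1 × 2 × 1 / 1000 = 356.6 kN.
Design strength φR_n = 0.75 × 356.6 = 267 kN.

267 kN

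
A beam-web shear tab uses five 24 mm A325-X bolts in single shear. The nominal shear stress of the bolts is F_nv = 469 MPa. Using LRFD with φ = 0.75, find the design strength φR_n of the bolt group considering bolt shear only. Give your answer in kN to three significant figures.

796 kN

A_b = π × 24² / 4 = 452.4 mm².
R_n = F_nv · A_b · n · n_s = 469 × 452.4 × 5 × 1 / 1000 = 1061 kN.
Design strength φR_n = 0.75 × 1061 = 796 kN.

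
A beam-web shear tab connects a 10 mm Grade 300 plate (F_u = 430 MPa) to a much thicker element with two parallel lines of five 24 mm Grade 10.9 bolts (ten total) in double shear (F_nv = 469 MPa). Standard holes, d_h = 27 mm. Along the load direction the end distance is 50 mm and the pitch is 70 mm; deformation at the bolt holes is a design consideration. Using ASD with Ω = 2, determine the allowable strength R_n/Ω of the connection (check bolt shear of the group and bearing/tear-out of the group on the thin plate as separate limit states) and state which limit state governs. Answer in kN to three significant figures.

Bolt shear: A_b = π·24²/4 = 452.4 mm²; R_n = 469 × 452.4 × 10 × 2 / 1000 = 4243 kN → 4243 / 2 = 2120 kN.
Bearing (1.2 l_c t F_u ≤ 2.4 d t F_u): upper limit = 2.4·24·10·430 / 1000 = 247.7 kN.
  Edge l_c = 50 − 27/2 = 36.5 → r_n = 188.3 kN; interior l_c = 70 − 27 = 43 → r_n = 221.9 kN.
  R_n,bearing = 2·188.3 + 8·221.9 = 2152 kN → 2152 / 2 = 1080 kN.
Bearing governs: 1080 kN.

1080 kN (bearing governs)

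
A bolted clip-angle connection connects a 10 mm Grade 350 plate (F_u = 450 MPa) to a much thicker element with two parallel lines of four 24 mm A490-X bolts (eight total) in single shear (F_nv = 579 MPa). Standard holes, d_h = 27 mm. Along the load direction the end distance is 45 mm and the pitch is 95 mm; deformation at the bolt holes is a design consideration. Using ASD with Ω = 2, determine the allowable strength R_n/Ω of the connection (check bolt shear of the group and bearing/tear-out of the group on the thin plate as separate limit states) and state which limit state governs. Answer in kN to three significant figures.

Bolt shear: A_b = π·24²/4 = 452.4 mm²; R_n = 579 × 452.4 × 8 × 1 / 1000 = 2095 kN → 2095 / 2 = 1050 kN.
Bearing (1.2 l_c t F_u ≤ 2.4 d t F_u): upper limit = 2.4·24·10·450 / 1000 = 259.2 kN.
  Edge l_c = 45 − 27/2 = 31.5 → r_n = 170.1 kN; interior l_c = 95 − 27 = 68 → r_n = 259.2 kN.
  R_n,bearing = 2·170.1 + 6·259.2 = 1895 kN → 1895 / 2 = 948 kN.
Bearing governs: 948 kN.

948 kN (bearing governs)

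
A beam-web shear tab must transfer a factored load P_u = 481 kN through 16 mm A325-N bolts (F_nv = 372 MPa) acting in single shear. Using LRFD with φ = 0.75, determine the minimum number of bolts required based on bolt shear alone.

9 bolts

A_b = π·16²/4 = 201.1 mm².
Per-bolt design strength φR_n = 0.75 × 372 × 201.1 × 1 / 1000 = 56.1 kN.
n ≥ 481 / 56.1 = 8.575 → use 9 bolts.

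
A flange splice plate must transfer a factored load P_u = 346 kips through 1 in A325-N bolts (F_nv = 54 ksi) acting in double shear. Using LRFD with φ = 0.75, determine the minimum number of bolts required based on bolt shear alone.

A_b = π·1²/4 = 0.7854 in².
Per-bolt design strength φR_n = 0.75 × 54 × 0.7854 × 2 = 63.62 kips.
n ≥ 346 / 63.62 = 5.439 → use 6 bolts.

6 bolts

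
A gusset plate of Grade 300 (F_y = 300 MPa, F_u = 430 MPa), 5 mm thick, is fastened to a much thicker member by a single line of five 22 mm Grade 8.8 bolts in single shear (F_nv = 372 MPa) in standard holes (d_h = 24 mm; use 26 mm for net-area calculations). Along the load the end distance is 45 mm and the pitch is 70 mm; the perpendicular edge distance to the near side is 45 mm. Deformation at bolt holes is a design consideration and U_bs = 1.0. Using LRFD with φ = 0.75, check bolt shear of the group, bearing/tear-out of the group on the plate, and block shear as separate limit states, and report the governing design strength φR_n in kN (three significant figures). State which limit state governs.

Bolt shear: A_b = π·22²/4 = 380.1 mm²; R_n = 372 × 380.1 × 5 × 1 / 1000 = 707 kN → 0.75 × 707 = 530 kN.
Bearing: edge l_c = 33, r_n = 85.14 kN; interior l_c = 46, r_n = 113.5 kN; R_n = 85.14 + 4·113.5 = 539.2 kN → 404 kN.
Block shear: A_gv = 1625, A_nv = 1040, A_nt = 160 mm²; R_n = min(0.6F_uA_nv, 0.6F_yA_gv) + U_bs·F_u·A_nt = 337.1 kN → 253 kN.
Block shear governs: 253 kN.

253 kN (block shear governs)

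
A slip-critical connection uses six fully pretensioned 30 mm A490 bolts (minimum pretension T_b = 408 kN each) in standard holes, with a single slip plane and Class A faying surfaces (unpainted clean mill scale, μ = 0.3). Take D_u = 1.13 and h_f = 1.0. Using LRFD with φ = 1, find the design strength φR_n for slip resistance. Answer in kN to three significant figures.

830 kN

R_n = μ · D_u · h_f · T_b · n_s · n_b = 0.3 × 1.13 × 1.0 × 408 × 1 × 6 = 829.9 kN.
Design strength φR_n = 1 × 829.9 = 830 kN.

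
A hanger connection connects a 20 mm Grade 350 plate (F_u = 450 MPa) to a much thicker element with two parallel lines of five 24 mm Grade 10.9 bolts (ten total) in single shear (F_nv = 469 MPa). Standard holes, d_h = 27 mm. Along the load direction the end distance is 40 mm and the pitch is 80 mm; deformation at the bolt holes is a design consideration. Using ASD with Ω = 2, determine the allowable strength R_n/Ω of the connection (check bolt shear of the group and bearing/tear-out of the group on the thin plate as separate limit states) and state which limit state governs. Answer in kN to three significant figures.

1060 kN (bolt shear governs)

Bolt shear: A_b = π·24²/4 = 452.4 mm²; R_n = 469 × 452.4 × 10 × 1 / 1000 = 2122 kN → 2122 / 2 = 1060 kN.
Bearing (1.2 l_c t F_u ≤ 2.4 d t F_u): upper limit = 2.4·24·20·450 / 1000 = 518.4 kN.
  Edge l_c = 40 − 27/2 = 26.5 → r_n = 286.2 kN; interior l_c = 80 − 27 = 53 → r_n = 518.4 kN.
  R_n,bearing = 2·286.2 + 8·518.4 = 4720 kN → 4720 / 2 = 2360 kN.
Bolt shear governs: 1060 kN.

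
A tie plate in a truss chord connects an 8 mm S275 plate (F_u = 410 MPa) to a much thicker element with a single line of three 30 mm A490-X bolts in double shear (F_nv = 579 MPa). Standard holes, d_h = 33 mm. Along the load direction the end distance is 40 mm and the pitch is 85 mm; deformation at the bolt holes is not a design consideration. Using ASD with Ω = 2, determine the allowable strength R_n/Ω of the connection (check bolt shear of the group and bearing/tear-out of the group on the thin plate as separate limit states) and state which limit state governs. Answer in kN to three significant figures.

Bolt shear: A_b = π·30²/4 = 706.9 mm²; R_n = 579 × 706.9 × 3 × 2 / 1000 = 2456 kN → 2456 / 2 = 1230 kN.
Bearing (1.5 l_c t F_u ≤ 3.0 d t F_u): upper limit = 3.0·30·8·410 / 1000 = 295.2 kN.
  Edge l_c = 40 − 33/2 = 23.5 → r_n = 115.6 kN; interior l_c = 85 − 33 = 52 → r_n = 255.8 kN.
  R_n,bearing = 1·115.6 + 2·255.8 = 627.3 kN → 627.3 / 2 = 314 kN.
Bearing governs: 314 kN.

314 kN (bearing governs)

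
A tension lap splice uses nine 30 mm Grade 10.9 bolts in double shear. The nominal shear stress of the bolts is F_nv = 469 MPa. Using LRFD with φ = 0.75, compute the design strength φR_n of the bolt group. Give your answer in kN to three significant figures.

4480 kN

A_b = π × 30² / 4 = 706.9 mm².
R_n = F_nv · A_b · n · n_s = 469 × 706.9 × 9 × 2 / 1000 = 5967 kN.
Design strength φR_n = 0.75 × 5967 = 4480 kN.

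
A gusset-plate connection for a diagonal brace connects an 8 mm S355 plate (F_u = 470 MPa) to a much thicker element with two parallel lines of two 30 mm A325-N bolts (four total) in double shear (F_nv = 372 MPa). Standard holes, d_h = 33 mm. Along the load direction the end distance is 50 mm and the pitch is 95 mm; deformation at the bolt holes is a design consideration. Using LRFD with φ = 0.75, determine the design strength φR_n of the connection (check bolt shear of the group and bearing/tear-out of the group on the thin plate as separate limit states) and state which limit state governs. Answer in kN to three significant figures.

Bolt shear: A_b = π·30²/4 = 706.9 mm²; R_n = 372 × 706.9 × 4 × 2 / 1000 = 2104 kN → 0.75 × 2104 = 1580 kN.
Bearing (1.2 l_c t F_u ≤ 2.4 d t F_u): upper limit = 2.4·30·8·470 / 1000 = 270.7 kN.
  Edge l_c = 50 − 33/2 = 33.5 → r_n = 151.2 kN; interior l_c = 95 − 33 = 62 → r_n = 270.7 kN.
  R_n,bearing = 2·151.2 + 2·270.7 = 843.7 kN → 0.75 × 843.7 = 633 kN.
Bearing governs: 633 kN.

633 kN (bearing governs)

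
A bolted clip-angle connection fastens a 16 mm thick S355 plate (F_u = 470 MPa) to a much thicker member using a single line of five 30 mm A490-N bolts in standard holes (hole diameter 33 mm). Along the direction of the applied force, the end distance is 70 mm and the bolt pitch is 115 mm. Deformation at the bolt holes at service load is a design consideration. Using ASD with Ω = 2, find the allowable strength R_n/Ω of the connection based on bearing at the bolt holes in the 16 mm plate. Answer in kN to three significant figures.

1320 kN

Per bolt r_n = 1.2 l_c t F_u ≤ 2.4 d t F_u; upper limit = 2.4 × 30 × 16 × 470 / 1000 = 541.4 kN.
Edge bolt: l_c = 70 − 33/2 = 53.5 mm → 1.2 × 53.5 × 16 × 470 / 1000 = 482.8 → r_n = 482.8 kN.
Interior bolts: l_c = 115 − 33 = 82 mm → 1.2 × 82 × 16 × 470 / 1000 = 740 → r_n = 541.4 kN.
R_n = 1 × 482.8 + 4 × 541.4 = 2649 kN.
Allowable strength R_n/Ω = 2649 / 2 = 1320 kN.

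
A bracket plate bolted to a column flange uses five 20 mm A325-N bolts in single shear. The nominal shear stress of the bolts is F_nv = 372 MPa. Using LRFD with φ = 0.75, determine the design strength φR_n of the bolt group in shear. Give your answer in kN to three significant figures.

A_b = π × 20² / 4 = 314.2 mm².
R_n = F_nv · A_b · n · n_s = 372 × 314.2 × 5 × 1 / 1000 = 584.3 kN.
Design strength φR_n = 0.75 × 584.3 = 438 kN.

438 kN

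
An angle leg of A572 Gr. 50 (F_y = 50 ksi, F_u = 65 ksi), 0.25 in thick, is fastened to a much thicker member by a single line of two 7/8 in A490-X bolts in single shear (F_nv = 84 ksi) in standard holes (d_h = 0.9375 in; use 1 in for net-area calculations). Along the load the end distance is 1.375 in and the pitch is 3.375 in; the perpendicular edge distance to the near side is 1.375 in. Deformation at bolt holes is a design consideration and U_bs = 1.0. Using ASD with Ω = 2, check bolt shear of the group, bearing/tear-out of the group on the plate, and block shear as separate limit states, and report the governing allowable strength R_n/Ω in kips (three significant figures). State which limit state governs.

23 kips (block shear governs)

Bolt shear: A_b = π·0.875²/4 = 0.6013 in²; R_n = 84 × 0.6013 × 2 × 1 = 101 kips → 101 / 2 = 50.5 kips.
Bearing: edge l_c = 0.9062, r_n = 17.67 kips; interior l_c = 2.438, r_n = 34.12 kips; R_n = 17.67 + 1·34.12 = 51.8 kips → 25.9 kips.
Block shear: A_gv = 1.188, A_nv = 0.8125, A_nt = 0.2188 in²; R_n = min(0.6F_uA_nv, 0.6F_yA_gv) + U_bs·F_u·A_nt = 45.91 kips → 23 kips.
Block shear governs: 23 kips.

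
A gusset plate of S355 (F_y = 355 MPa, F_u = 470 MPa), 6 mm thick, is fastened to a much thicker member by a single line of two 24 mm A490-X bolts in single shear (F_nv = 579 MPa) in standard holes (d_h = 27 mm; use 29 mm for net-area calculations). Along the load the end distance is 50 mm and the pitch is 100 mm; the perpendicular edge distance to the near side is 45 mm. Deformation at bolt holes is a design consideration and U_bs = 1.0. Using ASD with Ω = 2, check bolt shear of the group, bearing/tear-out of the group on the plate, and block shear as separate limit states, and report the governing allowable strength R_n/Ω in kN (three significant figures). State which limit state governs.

133 kN (block shear governs)

Bolt shear: A_b = π·24²/4 = 452.4 mm²; R_n = 579 × 452.4 × 2 × 1 / 1000 = 523.9 kN → 523.9 / 2 = 262 kN.
Bearing: edge l_c = 36.5, r_n = 123.5 kN; interior l_c = 73, r_n = 162.4 kN; R_n = 123.5 + 1·162.4 = 285.9 kN → 143 kN.
Block shear: A_gv = 900, A_nv = 639, A_nt = 183 mm²; R_n = min(0.6F_uA_nv, 0.6F_yA_gv) + U_bs·F_u·A_nt = 266.2 kN → 133 kN.
Block shear governs: 133 kN.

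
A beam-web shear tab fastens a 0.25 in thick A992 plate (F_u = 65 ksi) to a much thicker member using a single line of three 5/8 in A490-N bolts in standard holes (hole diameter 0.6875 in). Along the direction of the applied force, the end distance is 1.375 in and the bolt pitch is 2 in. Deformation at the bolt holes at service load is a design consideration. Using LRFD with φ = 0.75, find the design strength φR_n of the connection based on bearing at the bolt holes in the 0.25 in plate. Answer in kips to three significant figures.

51.6 kips

Per bolt r_n = 1.2 l_c t F_u ≤ 2.4 d t F_u; upper limit = 2.4 × 0.625 × 0.25 × 65 = 24.38 kips.
Edge bolt: l_c = 1.375 − 0.6875/2 = 1.031 in → 1.2 × 1.031 × 0.25 × 65 = 20.11 → r_n = 20.11 kips.
Interior bolts: l_c = 2 − 0.6875 = 1.312 in → 1.2 × 1.312 × 0.25 × 65 = 25.59 → r_n = 24.38 kips.
R_n = 1 × 20.11 + 2 × 24.38 = 68.86 kips.
Design strength φR_n = 0.75 × 68.86 = 51.6 kips.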